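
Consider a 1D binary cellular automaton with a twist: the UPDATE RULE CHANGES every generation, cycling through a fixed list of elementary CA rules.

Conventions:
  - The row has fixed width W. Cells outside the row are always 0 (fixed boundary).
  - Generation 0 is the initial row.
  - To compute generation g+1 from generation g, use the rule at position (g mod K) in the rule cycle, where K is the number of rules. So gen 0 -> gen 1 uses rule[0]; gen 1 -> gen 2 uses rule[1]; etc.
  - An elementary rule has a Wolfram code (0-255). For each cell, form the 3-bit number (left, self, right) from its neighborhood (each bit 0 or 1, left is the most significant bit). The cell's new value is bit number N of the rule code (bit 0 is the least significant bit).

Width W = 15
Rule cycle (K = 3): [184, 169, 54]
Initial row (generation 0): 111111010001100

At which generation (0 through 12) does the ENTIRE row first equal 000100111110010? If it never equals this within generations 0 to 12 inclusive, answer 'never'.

Gen 0: 111111010001100
Gen 1 (rule 184): 111110101001010
Gen 2 (rule 169): 111101010000100
Gen 3 (rule 54): 000011111001110
Gen 4 (rule 184): 000011110101101
Gen 5 (rule 169): 111011101011010
Gen 6 (rule 54): 000100011100111
Gen 7 (rule 184): 000010011010110
Gen 8 (rule 169): 111000010101100
Gen 9 (rule 54): 000100111110010
Gen 10 (rule 184): 000010111101001
Gen 11 (rule 169): 111001111010000
Gen 12 (rule 54): 000110000111000

Answer: 9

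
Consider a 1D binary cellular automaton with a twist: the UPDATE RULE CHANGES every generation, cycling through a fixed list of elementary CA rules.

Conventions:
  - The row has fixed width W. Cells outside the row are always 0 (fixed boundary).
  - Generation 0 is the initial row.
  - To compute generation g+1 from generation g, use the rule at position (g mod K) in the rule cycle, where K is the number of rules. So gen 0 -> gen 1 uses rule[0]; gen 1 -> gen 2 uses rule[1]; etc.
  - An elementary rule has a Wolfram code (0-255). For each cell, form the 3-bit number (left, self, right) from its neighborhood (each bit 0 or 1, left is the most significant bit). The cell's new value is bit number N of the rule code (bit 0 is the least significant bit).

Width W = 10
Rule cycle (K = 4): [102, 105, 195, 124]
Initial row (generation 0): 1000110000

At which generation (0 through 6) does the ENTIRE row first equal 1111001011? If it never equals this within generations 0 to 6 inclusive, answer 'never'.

Answer: 3

Derivation:
Gen 0: 1000110000
Gen 1 (rule 102): 1001010000
Gen 2 (rule 105): 0000100111
Gen 3 (rule 195): 1111001011
Gen 4 (rule 124): 1001101111
Gen 5 (rule 102): 1010110001
Gen 6 (rule 105): 0101110100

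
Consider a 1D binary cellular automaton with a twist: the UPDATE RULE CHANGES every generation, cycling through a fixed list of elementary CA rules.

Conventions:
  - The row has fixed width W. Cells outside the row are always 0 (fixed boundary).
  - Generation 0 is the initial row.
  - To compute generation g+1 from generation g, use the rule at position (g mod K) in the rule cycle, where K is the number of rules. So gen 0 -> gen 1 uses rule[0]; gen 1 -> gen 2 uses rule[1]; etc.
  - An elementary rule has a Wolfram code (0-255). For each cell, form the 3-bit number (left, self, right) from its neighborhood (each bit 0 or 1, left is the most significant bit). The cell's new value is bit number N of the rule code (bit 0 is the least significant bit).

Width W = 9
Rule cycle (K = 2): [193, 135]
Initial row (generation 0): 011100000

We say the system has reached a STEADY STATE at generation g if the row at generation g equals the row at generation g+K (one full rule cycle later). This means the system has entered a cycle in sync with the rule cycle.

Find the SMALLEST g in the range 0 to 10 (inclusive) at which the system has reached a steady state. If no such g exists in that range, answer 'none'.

Gen 0: 011100000
Gen 1 (rule 193): 001101111
Gen 2 (rule 135): 110000110
Gen 3 (rule 193): 010110010
Gen 4 (rule 135): 110000110
Gen 5 (rule 193): 010110010
Gen 6 (rule 135): 110000110
Gen 7 (rule 193): 010110010
Gen 8 (rule 135): 110000110
Gen 9 (rule 193): 010110010
Gen 10 (rule 135): 110000110
Gen 11 (rule 193): 010110010
Gen 12 (rule 135): 110000110

Answer: 2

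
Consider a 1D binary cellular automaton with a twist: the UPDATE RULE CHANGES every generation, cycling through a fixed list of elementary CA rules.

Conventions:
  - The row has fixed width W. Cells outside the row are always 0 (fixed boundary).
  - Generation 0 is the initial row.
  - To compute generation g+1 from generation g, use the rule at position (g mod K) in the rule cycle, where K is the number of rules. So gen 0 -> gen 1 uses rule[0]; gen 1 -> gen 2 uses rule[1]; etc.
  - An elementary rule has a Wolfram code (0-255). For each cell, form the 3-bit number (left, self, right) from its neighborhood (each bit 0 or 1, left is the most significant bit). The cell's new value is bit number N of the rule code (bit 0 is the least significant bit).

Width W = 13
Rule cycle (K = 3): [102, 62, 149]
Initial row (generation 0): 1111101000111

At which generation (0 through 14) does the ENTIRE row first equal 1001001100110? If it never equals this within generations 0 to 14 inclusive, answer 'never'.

Answer: 7

Derivation:
Gen 0: 1111101000111
Gen 1 (rule 102): 0000111001001
Gen 2 (rule 62): 0001100111111
Gen 3 (rule 149): 1100010011110
Gen 4 (rule 102): 0100110100010
Gen 5 (rule 62): 1111101110111
Gen 6 (rule 149): 0111000100010
Gen 7 (rule 102): 1001001100110
Gen 8 (rule 62): 1111111011101
Gen 9 (rule 149): 0111110001001
Gen 10 (rule 102): 1000010011011
Gen 11 (rule 62): 1100111110110
Gen 12 (rule 149): 0010011100001
Gen 13 (rule 102): 0110100100011
Gen 14 (rule 62): 1101111110110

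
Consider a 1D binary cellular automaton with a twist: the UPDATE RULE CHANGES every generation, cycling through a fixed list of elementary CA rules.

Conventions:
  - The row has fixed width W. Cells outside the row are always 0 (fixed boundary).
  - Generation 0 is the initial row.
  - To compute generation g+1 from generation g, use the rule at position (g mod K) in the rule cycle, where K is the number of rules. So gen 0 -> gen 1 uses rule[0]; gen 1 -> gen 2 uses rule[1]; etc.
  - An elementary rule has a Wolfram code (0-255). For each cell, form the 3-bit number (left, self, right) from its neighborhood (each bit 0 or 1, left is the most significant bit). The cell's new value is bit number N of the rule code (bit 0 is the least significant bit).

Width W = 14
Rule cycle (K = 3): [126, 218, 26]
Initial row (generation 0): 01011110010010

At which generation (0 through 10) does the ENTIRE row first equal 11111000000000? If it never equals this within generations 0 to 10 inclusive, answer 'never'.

Answer: 7

Derivation:
Gen 0: 01011110010010
Gen 1 (rule 126): 11110011111111
Gen 2 (rule 218): 11111111111111
Gen 3 (rule 26): 10000000000000
Gen 4 (rule 126): 11000000000000
Gen 5 (rule 218): 11100000000000
Gen 6 (rule 26): 10010000000000
Gen 7 (rule 126): 11111000000000
Gen 8 (rule 218): 11111100000000
Gen 9 (rule 26): 10000010000000
Gen 10 (rule 126): 11000111000000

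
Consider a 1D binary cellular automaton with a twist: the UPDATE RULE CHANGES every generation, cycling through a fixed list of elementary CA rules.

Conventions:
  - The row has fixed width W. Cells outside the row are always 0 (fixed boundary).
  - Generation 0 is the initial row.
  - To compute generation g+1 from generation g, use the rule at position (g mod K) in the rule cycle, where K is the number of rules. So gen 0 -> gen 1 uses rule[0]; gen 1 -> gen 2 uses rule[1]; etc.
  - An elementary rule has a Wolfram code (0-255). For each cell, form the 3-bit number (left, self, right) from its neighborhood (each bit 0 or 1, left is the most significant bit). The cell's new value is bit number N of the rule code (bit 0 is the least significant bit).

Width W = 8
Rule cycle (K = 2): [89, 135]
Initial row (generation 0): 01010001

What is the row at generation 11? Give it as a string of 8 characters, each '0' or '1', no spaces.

Gen 0: 01010001
Gen 1 (rule 89): 00001100
Gen 2 (rule 135): 11110001
Gen 3 (rule 89): 10011100
Gen 4 (rule 135): 10101001
Gen 5 (rule 89): 00000100
Gen 6 (rule 135): 11111101
Gen 7 (rule 89): 10000100
Gen 8 (rule 135): 10111101
Gen 9 (rule 89): 00100100
Gen 10 (rule 135): 11101101
Gen 11 (rule 89): 10101100

Answer: 10101100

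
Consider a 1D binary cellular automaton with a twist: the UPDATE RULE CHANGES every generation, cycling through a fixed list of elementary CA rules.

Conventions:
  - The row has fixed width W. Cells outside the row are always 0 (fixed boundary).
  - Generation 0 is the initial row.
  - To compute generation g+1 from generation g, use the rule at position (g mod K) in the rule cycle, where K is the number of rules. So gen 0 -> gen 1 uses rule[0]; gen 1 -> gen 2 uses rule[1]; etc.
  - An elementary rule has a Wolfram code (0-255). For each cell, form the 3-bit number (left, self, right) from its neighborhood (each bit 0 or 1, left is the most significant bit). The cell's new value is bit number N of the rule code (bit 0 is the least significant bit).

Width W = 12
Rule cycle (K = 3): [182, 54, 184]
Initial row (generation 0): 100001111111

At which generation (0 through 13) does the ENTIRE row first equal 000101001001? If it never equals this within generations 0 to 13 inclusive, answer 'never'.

Gen 0: 100001111111
Gen 1 (rule 182): 110010111110
Gen 2 (rule 54): 001111000001
Gen 3 (rule 184): 001110100000
Gen 4 (rule 182): 010101110000
Gen 5 (rule 54): 111110001000
Gen 6 (rule 184): 111101000100
Gen 7 (rule 182): 011011101110
Gen 8 (rule 54): 100100010001
Gen 9 (rule 184): 010010001000
Gen 10 (rule 182): 111111011100
Gen 11 (rule 54): 000000100010
Gen 12 (rule 184): 000000010001
Gen 13 (rule 182): 000000111011

Answer: never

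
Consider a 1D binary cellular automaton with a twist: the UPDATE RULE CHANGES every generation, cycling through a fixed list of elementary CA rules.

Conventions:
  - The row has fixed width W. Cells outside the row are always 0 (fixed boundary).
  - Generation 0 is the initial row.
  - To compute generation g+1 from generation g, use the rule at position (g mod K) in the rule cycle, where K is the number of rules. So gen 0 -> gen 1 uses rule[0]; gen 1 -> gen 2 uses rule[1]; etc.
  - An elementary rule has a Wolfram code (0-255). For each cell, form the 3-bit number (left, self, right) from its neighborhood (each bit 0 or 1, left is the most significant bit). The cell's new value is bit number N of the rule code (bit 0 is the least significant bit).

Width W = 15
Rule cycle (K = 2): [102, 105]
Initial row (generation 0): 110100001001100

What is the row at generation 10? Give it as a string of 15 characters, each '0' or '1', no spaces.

Gen 0: 110100001001100
Gen 1 (rule 102): 011100011010100
Gen 2 (rule 105): 010101011101001
Gen 3 (rule 102): 111111100111011
Gen 4 (rule 105): 100000100101111
Gen 5 (rule 102): 100001101110001
Gen 6 (rule 105): 001101111010100
Gen 7 (rule 102): 010110001111100
Gen 8 (rule 105): 001110101000101
Gen 9 (rule 102): 010011111001111
Gen 10 (rule 105): 000010001001001

Answer: 000010001001001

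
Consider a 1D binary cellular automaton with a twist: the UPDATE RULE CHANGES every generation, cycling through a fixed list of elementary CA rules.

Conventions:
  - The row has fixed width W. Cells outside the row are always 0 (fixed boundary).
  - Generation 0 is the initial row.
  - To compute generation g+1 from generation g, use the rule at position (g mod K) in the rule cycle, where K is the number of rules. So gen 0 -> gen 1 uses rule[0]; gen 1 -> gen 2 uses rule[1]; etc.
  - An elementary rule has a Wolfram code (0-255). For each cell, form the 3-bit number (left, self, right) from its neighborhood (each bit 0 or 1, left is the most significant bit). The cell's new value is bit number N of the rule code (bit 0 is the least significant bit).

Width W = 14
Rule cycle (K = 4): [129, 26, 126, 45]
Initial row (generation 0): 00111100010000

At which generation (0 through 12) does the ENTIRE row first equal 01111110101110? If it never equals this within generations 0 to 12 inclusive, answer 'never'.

Answer: never

Derivation:
Gen 0: 00111100010000
Gen 1 (rule 129): 10011001000111
Gen 2 (rule 26): 01110110101100
Gen 3 (rule 126): 11011111111110
Gen 4 (rule 45): 10110000000000
Gen 5 (rule 129): 00000111111111
Gen 6 (rule 26): 00001100000000
Gen 7 (rule 126): 00011110000000
Gen 8 (rule 45): 11010000111111
Gen 9 (rule 129): 00000110011110
Gen 10 (rule 26): 00001101110001
Gen 11 (rule 126): 00011111011011
Gen 12 (rule 45): 11010000110110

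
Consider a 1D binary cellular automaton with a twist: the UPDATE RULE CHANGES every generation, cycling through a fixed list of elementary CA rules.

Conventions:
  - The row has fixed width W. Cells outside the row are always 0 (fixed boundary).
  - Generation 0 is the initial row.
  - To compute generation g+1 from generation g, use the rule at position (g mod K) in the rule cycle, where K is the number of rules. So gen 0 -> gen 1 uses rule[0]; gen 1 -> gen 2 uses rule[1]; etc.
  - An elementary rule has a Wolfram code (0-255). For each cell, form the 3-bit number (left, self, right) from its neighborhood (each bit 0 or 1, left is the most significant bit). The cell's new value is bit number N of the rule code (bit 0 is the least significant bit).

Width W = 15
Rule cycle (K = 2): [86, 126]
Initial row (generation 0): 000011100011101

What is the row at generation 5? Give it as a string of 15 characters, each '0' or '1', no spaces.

Answer: 001100000000101

Derivation:
Gen 0: 000011100011101
Gen 1 (rule 86): 000100110100101
Gen 2 (rule 126): 001111111111111
Gen 3 (rule 86): 010000000000001
Gen 4 (rule 126): 111000000000011
Gen 5 (rule 86): 001100000000101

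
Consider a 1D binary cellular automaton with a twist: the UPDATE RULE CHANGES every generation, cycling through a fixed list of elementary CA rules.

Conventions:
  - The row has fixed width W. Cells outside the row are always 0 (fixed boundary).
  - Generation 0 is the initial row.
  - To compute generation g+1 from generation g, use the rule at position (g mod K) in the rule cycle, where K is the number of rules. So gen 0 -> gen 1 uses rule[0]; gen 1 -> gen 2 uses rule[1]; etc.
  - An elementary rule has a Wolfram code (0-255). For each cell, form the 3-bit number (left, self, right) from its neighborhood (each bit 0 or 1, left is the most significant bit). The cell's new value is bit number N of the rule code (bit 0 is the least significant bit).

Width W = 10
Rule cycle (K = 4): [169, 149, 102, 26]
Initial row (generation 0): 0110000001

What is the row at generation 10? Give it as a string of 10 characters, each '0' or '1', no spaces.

Answer: 0001011101

Derivation:
Gen 0: 0110000001
Gen 1 (rule 169): 0100111100
Gen 2 (rule 149): 0110011011
Gen 3 (rule 102): 1010101101
Gen 4 (rule 26): 0000001000
Gen 5 (rule 169): 1111100011
Gen 6 (rule 149): 0111011000
Gen 7 (rule 102): 1001101000
Gen 8 (rule 26): 0111000100
Gen 9 (rule 169): 0110010001
Gen 10 (rule 149): 0001011101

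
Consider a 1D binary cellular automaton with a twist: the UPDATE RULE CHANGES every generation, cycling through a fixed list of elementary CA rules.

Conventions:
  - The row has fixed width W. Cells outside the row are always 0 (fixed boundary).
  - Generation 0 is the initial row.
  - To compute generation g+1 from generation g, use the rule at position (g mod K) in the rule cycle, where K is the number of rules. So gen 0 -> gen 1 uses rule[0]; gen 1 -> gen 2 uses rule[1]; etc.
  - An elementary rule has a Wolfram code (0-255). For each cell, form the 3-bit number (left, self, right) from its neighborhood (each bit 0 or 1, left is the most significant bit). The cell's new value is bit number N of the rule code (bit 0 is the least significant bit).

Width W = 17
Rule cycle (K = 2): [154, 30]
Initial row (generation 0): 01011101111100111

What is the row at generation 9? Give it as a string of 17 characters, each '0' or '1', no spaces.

Gen 0: 01011101111100111
Gen 1 (rule 154): 10011001111011110
Gen 2 (rule 30): 11110111000010001
Gen 3 (rule 154): 11100110100101010
Gen 4 (rule 30): 10011100111101011
Gen 5 (rule 154): 01111011111000010
Gen 6 (rule 30): 11000010000100111
Gen 7 (rule 154): 10100101001011110
Gen 8 (rule 30): 10111101111010001
Gen 9 (rule 154): 00111001110001010

Answer: 00111001110001010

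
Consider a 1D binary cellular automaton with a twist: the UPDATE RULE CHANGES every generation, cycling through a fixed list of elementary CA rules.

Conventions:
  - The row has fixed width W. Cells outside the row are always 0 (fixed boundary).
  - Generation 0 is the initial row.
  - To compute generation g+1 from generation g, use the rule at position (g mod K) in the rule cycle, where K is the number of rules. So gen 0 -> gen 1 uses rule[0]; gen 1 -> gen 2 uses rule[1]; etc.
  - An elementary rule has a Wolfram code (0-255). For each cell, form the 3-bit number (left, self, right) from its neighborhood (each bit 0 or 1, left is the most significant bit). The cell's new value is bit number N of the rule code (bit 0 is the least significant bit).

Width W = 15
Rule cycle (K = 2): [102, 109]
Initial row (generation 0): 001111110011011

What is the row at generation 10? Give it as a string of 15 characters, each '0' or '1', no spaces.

Gen 0: 001111110011011
Gen 1 (rule 102): 010000010101101
Gen 2 (rule 109): 010111011111111
Gen 3 (rule 102): 111001100000001
Gen 4 (rule 109): 101001101111101
Gen 5 (rule 102): 111010110000111
Gen 6 (rule 109): 101111110110101
Gen 7 (rule 102): 110000011011111
Gen 8 (rule 109): 110111011110001
Gen 9 (rule 102): 011001100010011
Gen 10 (rule 109): 011001101010011

Answer: 011001101010011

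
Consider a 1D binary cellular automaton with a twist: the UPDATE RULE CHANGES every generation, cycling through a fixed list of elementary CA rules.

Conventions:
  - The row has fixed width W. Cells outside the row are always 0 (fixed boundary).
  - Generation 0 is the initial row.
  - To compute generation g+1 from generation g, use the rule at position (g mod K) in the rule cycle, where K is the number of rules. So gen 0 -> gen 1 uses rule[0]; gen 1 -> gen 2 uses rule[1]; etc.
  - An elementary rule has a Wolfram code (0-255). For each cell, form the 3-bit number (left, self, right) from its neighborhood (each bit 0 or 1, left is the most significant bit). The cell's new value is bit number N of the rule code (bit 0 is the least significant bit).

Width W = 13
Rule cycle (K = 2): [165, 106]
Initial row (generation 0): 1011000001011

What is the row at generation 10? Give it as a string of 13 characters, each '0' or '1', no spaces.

Gen 0: 1011000001011
Gen 1 (rule 165): 1100011101100
Gen 2 (rule 106): 1100110111100
Gen 3 (rule 165): 0000001011001
Gen 4 (rule 106): 0000010111010
Gen 5 (rule 165): 1111011010110
Gen 6 (rule 106): 1001111101110
Gen 7 (rule 165): 1000111010100
Gen 8 (rule 106): 0001101101000
Gen 9 (rule 165): 1100010011011
Gen 10 (rule 106): 1100100111111

Answer: 1100100111111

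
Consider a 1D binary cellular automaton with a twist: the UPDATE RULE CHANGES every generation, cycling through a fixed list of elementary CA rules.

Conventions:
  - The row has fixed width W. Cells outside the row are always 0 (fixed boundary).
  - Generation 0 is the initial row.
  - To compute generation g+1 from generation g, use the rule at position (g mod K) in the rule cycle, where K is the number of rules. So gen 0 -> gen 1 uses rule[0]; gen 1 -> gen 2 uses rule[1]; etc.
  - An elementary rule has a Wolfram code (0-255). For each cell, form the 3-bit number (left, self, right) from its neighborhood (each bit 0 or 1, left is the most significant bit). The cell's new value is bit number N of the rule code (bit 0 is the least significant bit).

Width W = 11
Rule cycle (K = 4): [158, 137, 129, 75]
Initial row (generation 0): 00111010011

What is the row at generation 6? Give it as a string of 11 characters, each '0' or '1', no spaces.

Gen 0: 00111010011
Gen 1 (rule 158): 01110011110
Gen 2 (rule 137): 01100011100
Gen 3 (rule 129): 00001001001
Gen 4 (rule 75): 11110010010
Gen 5 (rule 158): 11101111111
Gen 6 (rule 137): 11001111110

Answer: 11001111110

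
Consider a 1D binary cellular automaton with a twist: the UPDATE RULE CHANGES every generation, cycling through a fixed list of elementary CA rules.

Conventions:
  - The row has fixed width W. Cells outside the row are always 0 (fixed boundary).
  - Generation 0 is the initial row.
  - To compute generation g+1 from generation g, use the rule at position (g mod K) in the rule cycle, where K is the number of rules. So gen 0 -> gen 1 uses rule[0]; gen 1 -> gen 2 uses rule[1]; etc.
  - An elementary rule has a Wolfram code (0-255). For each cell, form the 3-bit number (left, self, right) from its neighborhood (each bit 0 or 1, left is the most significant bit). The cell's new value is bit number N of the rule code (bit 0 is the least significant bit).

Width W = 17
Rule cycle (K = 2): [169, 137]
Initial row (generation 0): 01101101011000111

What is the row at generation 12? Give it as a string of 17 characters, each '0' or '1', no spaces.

Gen 0: 01101101011000111
Gen 1 (rule 169): 01011010110010110
Gen 2 (rule 137): 00010000100000100
Gen 3 (rule 169): 11000110001110001
Gen 4 (rule 137): 10010100101100100
Gen 5 (rule 169): 00001000011000001
Gen 6 (rule 137): 11100011010011100
Gen 7 (rule 169): 11001010100011001
Gen 8 (rule 137): 10000000001010000
Gen 9 (rule 169): 00111111100100111
Gen 10 (rule 137): 10111111000000110
Gen 11 (rule 169): 01111110011110100
Gen 12 (rule 137): 01111100011100001

Answer: 01111100011100001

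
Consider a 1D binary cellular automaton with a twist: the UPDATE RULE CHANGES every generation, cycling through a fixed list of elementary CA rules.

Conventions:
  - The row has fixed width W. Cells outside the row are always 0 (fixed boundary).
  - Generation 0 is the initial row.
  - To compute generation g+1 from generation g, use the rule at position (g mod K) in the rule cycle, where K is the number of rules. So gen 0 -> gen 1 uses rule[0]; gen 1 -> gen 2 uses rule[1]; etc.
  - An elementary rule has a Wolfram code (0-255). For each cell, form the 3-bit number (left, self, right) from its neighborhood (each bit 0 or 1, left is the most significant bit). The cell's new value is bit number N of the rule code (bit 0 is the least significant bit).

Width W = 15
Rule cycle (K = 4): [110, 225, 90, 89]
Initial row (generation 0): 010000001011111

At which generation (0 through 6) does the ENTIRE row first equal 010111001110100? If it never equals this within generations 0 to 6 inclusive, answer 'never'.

Answer: 2

Derivation:
Gen 0: 010000001011111
Gen 1 (rule 110): 110000011110001
Gen 2 (rule 225): 010111001110100
Gen 3 (rule 90): 100101111010010
Gen 4 (rule 89): 010001001001001
Gen 5 (rule 110): 110011011011011
Gen 6 (rule 225): 010001101101101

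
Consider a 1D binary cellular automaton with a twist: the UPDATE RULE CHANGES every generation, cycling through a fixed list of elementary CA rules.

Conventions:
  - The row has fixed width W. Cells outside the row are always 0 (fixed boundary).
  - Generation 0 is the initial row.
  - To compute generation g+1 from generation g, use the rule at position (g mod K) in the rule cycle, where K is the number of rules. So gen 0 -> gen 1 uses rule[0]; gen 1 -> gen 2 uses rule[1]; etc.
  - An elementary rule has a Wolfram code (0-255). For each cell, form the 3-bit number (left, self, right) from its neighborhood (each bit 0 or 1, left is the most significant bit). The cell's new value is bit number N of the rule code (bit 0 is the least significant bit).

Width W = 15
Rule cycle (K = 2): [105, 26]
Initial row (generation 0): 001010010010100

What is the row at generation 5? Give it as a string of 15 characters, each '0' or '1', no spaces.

Gen 0: 001010010010100
Gen 1 (rule 105): 100100000001001
Gen 2 (rule 26): 011010000010110
Gen 3 (rule 105): 011100111001110
Gen 4 (rule 26): 110011100111001
Gen 5 (rule 105): 110010100101000

Answer: 110010100101000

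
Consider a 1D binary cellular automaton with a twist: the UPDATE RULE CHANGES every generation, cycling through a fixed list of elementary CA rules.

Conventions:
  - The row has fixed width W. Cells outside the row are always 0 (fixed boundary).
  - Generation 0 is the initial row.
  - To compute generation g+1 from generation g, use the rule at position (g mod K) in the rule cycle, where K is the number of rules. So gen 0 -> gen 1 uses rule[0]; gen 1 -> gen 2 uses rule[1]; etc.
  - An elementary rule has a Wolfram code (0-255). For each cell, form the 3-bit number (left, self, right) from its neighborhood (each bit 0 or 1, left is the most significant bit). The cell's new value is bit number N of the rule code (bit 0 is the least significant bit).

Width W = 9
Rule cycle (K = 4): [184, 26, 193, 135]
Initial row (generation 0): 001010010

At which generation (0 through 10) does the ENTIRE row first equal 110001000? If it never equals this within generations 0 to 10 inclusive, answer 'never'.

Answer: 6

Derivation:
Gen 0: 001010010
Gen 1 (rule 184): 000101001
Gen 2 (rule 26): 001000110
Gen 3 (rule 193): 100010010
Gen 4 (rule 135): 101110110
Gen 5 (rule 184): 011101101
Gen 6 (rule 26): 110001000
Gen 7 (rule 193): 010100011
Gen 8 (rule 135): 110101100
Gen 9 (rule 184): 101011010
Gen 10 (rule 26): 000010001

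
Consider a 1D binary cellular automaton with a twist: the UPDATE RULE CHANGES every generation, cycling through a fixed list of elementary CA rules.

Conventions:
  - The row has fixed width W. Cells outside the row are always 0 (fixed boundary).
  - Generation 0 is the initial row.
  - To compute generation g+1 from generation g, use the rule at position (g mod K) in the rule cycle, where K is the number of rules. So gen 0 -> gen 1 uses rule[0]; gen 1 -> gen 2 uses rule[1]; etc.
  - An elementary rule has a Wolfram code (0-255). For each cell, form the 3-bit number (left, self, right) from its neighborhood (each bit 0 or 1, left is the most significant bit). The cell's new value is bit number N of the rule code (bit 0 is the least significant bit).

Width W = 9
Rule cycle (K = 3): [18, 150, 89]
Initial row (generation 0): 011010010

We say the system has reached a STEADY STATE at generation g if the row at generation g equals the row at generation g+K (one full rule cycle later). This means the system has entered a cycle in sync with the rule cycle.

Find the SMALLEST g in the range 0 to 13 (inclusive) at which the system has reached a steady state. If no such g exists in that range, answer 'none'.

Answer: none

Derivation:
Gen 0: 011010010
Gen 1 (rule 18): 100001101
Gen 2 (rule 150): 110010001
Gen 3 (rule 89): 111001100
Gen 4 (rule 18): 000110010
Gen 5 (rule 150): 001001111
Gen 6 (rule 89): 100101001
Gen 7 (rule 18): 011000110
Gen 8 (rule 150): 100101001
Gen 9 (rule 89): 010000100
Gen 10 (rule 18): 101001010
Gen 11 (rule 150): 101111011
Gen 12 (rule 89): 001001011
Gen 13 (rule 18): 010110000
Gen 14 (rule 150): 110001000
Gen 15 (rule 89): 111100111
Gen 16 (rule 18): 000011000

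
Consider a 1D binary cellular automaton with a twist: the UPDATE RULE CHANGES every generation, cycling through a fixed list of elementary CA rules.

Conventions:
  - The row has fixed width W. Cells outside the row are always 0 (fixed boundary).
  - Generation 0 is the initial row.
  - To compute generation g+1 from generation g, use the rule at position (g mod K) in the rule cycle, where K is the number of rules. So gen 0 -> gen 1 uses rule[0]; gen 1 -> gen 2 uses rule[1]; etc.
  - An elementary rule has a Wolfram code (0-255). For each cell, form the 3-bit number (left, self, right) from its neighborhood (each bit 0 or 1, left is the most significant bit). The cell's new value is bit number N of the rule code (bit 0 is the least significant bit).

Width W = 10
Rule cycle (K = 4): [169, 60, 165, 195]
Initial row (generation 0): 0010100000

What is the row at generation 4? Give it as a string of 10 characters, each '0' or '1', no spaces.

Gen 0: 0010100000
Gen 1 (rule 169): 1001001111
Gen 2 (rule 60): 1101101000
Gen 3 (rule 165): 0010011011
Gen 4 (rule 195): 1100101001

Answer: 1100101001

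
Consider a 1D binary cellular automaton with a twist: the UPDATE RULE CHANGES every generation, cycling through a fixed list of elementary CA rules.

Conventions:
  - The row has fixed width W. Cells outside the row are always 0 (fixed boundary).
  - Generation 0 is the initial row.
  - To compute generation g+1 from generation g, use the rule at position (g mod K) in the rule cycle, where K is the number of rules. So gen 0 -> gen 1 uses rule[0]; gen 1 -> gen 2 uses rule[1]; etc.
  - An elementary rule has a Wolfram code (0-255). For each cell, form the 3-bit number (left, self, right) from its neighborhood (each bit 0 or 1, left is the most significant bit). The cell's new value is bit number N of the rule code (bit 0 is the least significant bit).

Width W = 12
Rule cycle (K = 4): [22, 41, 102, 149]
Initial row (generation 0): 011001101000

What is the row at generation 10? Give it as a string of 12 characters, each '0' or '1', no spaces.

Gen 0: 011001101000
Gen 1 (rule 22): 100110001100
Gen 2 (rule 41): 000100101001
Gen 3 (rule 102): 001101111011
Gen 4 (rule 149): 100000110000
Gen 5 (rule 22): 110001001000
Gen 6 (rule 41): 100100000011
Gen 7 (rule 102): 101100000101
Gen 8 (rule 149): 100011110101
Gen 9 (rule 22): 110100000101
Gen 10 (rule 41): 101001110010

Answer: 101001110010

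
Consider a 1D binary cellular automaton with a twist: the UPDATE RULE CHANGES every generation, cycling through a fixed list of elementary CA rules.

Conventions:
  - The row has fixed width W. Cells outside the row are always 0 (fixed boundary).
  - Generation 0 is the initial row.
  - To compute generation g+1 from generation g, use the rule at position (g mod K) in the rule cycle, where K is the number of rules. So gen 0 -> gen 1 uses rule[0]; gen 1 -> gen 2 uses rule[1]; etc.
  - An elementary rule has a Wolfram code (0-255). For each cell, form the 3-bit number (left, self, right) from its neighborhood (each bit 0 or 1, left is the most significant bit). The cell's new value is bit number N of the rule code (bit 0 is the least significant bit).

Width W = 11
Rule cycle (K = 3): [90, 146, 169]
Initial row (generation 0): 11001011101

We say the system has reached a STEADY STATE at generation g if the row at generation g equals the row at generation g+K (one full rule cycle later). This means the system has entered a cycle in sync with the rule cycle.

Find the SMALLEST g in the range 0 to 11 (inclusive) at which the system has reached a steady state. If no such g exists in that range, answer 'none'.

Answer: 2

Derivation:
Gen 0: 11001011101
Gen 1 (rule 90): 11110010100
Gen 2 (rule 146): 01101100010
Gen 3 (rule 169): 01011001000
Gen 4 (rule 90): 10011110100
Gen 5 (rule 146): 01101100010
Gen 6 (rule 169): 01011001000
Gen 7 (rule 90): 10011110100
Gen 8 (rule 146): 01101100010
Gen 9 (rule 169): 01011001000
Gen 10 (rule 90): 10011110100
Gen 11 (rule 146): 01101100010
Gen 12 (rule 169): 01011001000
Gen 13 (rule 90): 10011110100
Gen 14 (rule 146): 01101100010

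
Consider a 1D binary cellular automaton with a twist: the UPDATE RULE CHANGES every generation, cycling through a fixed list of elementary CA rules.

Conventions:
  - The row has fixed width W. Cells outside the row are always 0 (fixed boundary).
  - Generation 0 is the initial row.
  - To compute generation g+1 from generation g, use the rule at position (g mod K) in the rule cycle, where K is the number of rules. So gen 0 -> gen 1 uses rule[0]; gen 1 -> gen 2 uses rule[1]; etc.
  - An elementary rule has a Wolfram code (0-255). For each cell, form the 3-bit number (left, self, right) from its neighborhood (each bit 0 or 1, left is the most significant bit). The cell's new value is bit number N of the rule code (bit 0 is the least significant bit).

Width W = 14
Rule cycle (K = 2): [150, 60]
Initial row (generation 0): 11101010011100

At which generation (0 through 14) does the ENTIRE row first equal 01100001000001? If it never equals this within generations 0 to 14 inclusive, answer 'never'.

Answer: never

Derivation:
Gen 0: 11101010011100
Gen 1 (rule 150): 01001011101010
Gen 2 (rule 60): 01101110011111
Gen 3 (rule 150): 10000101101110
Gen 4 (rule 60): 11000111011001
Gen 5 (rule 150): 00101010000111
Gen 6 (rule 60): 00111111000100
Gen 7 (rule 150): 01011110101110
Gen 8 (rule 60): 01110001111001
Gen 9 (rule 150): 10101010110111
Gen 10 (rule 60): 11111111101100
Gen 11 (rule 150): 01111111000010
Gen 12 (rule 60): 01000000100011
Gen 13 (rule 150): 11100001110100
Gen 14 (rule 60): 10010001001110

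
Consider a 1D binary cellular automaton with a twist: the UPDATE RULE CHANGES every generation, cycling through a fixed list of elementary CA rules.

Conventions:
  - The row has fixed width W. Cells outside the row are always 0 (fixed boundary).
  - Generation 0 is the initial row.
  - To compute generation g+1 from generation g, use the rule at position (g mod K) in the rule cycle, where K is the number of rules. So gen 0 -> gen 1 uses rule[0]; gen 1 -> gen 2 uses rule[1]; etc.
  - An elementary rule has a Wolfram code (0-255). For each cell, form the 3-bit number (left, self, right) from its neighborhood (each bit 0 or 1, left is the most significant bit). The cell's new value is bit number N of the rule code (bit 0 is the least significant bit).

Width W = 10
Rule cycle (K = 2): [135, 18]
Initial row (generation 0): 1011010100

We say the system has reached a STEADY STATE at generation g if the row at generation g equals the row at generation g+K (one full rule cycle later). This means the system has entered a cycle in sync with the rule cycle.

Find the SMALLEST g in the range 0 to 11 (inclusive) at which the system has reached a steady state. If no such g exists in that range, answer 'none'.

Gen 0: 1011010100
Gen 1 (rule 135): 1000010101
Gen 2 (rule 18): 0100100000
Gen 3 (rule 135): 1101101111
Gen 4 (rule 18): 0000000000
Gen 5 (rule 135): 1111111111
Gen 6 (rule 18): 0000000000
Gen 7 (rule 135): 1111111111
Gen 8 (rule 18): 0000000000
Gen 9 (rule 135): 1111111111
Gen 10 (rule 18): 0000000000
Gen 11 (rule 135): 1111111111
Gen 12 (rule 18): 0000000000
Gen 13 (rule 135): 1111111111

Answer: 4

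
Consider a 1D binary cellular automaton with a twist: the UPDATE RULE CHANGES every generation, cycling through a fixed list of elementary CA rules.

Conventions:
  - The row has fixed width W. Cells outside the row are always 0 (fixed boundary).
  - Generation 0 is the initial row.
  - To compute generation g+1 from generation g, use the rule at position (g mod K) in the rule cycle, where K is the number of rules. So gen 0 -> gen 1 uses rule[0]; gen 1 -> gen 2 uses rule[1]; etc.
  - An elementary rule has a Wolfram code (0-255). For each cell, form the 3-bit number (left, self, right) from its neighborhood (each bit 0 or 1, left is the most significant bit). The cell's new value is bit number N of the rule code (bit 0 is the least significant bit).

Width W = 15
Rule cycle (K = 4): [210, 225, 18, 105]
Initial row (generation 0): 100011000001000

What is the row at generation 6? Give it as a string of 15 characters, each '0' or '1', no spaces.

Gen 0: 100011000001000
Gen 1 (rule 210): 010101100010100
Gen 2 (rule 225): 001010101001001
Gen 3 (rule 18): 010000000110110
Gen 4 (rule 105): 000111110111110
Gen 5 (rule 210): 001011110011111
Gen 6 (rule 225): 100101110001111

Answer: 100101110001111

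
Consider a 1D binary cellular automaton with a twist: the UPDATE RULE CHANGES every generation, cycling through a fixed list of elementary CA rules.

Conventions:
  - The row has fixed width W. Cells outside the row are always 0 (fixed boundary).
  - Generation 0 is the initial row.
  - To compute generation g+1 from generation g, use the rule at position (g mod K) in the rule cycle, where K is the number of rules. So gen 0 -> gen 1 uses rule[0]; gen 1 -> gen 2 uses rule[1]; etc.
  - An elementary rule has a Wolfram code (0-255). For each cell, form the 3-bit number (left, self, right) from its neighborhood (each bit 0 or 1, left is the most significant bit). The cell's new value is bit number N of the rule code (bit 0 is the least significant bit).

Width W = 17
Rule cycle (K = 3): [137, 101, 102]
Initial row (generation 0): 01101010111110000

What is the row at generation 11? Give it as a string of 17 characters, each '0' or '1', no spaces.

Gen 0: 01101010111110000
Gen 1 (rule 137): 01000000111100111
Gen 2 (rule 101): 01011110000100001
Gen 3 (rule 102): 11100010001100011
Gen 4 (rule 137): 11001000101001010
Gen 5 (rule 101): 01001010111001110
Gen 6 (rule 102): 11011111001010010
Gen 7 (rule 137): 10011110000000000
Gen 8 (rule 101): 10000010111111111
Gen 9 (rule 102): 10000111000000001
Gen 10 (rule 137): 00110110011111100
Gen 11 (rule 101): 10011010000000101

Answer: 10011010000000101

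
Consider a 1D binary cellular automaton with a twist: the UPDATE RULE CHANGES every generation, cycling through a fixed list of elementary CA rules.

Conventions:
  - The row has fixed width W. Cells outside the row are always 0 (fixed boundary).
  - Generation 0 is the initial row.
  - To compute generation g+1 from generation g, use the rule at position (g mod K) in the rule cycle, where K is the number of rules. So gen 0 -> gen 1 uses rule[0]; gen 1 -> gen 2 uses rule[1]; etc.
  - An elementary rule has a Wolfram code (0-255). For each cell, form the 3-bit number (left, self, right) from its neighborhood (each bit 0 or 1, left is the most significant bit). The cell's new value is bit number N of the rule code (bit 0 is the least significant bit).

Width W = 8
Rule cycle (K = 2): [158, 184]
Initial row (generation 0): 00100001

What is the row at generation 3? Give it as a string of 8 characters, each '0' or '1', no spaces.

Gen 0: 00100001
Gen 1 (rule 158): 01110011
Gen 2 (rule 184): 01101010
Gen 3 (rule 158): 11001011

Answer: 11001011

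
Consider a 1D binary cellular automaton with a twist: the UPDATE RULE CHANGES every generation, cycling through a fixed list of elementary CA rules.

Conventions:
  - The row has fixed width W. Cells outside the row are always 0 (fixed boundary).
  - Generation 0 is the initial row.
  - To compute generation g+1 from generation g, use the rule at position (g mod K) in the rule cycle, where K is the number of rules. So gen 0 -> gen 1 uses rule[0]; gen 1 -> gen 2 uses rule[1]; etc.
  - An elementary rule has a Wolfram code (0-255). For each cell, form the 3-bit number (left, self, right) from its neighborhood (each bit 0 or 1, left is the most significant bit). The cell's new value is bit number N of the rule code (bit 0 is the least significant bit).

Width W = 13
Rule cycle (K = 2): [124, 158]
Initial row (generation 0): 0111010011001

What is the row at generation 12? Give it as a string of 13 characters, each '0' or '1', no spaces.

Gen 0: 0111010011001
Gen 1 (rule 124): 0101111011101
Gen 2 (rule 158): 1101110011001
Gen 3 (rule 124): 1111011011101
Gen 4 (rule 158): 1110010011001
Gen 5 (rule 124): 1011011011101
Gen 6 (rule 158): 1010010011001
Gen 7 (rule 124): 1111011011101
Gen 8 (rule 158): 1110010011001
Gen 9 (rule 124): 1011011011101
Gen 10 (rule 158): 1010010011001
Gen 11 (rule 124): 1111011011101
Gen 12 (rule 158): 1110010011001

Answer: 1110010011001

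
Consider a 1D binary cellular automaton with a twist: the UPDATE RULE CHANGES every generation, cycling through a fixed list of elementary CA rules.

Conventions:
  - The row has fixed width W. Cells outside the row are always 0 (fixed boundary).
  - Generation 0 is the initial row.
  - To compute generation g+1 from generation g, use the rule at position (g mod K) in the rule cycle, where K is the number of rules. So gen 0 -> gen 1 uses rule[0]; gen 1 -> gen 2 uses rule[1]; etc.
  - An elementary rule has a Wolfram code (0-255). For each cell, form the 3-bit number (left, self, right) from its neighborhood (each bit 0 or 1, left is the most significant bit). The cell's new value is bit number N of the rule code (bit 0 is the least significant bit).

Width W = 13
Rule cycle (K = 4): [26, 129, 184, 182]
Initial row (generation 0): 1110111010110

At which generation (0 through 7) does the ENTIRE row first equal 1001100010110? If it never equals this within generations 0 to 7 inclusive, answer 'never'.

Answer: never

Derivation:
Gen 0: 1110111010110
Gen 1 (rule 26): 1000100000101
Gen 2 (rule 129): 0010001110000
Gen 3 (rule 184): 0001001101000
Gen 4 (rule 182): 0011110011100
Gen 5 (rule 26): 0110001110010
Gen 6 (rule 129): 0000100100000
Gen 7 (rule 184): 0000010010000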